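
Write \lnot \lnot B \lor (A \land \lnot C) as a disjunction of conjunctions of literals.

\lnot \lnot B \lor (A \land \lnot C)
⇔ B \lor (A \land \lnot C)   — double negation

B \lor (A \land \lnot C)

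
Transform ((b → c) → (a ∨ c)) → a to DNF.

(¬b ∧ ¬a ∧ ¬c) ∨ a

((b → c) → (a ∨ c)) → a
⇔ ¬((b → c) → (a ∨ c)) ∨ a   [eliminate →]
⇔ ¬(¬(b → c) ∨ a ∨ c) ∨ a   [eliminate →]
⇔ ¬(¬(¬b ∨ c) ∨ a ∨ c) ∨ a   [eliminate →]
⇔ (¬¬(¬b ∨ c) ∧ ¬a ∧ ¬c) ∨ a   [De Morgan]
⇔ ((¬b ∨ c) ∧ ¬a ∧ ¬c) ∨ a   [double negation]
⇔ (¬b ∧ ¬a ∧ ¬c) ∨ (c ∧ ¬a ∧ ¬c) ∨ a   [distribute ∧ over ∨]
⇔ (¬b ∧ ¬a ∧ ¬c) ∨ a   [simplify]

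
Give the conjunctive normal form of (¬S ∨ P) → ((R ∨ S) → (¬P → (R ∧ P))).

S ∨ ¬R ∨ P

(¬S ∨ P) → ((R ∨ S) → (¬P → (R ∧ P)))
≡ ¬(¬S ∨ P) ∨ ((R ∨ S) → (¬P → (R ∧ P)))   — eliminate →
≡ ¬(¬S ∨ P) ∨ ¬(R ∨ S) ∨ (¬P → (R ∧ P))   — eliminate →
≡ ¬(¬S ∨ P) ∨ ¬(R ∨ S) ∨ ¬¬P ∨ (R ∧ P)   — eliminate →
≡ (¬¬S ∧ ¬P) ∨ ¬(R ∨ S) ∨ ¬¬P ∨ (R ∧ P)   — De Morgan
≡ (S ∧ ¬P) ∨ ¬(R ∨ S) ∨ ¬¬P ∨ (R ∧ P)   — double negation
≡ (S ∧ ¬P) ∨ (¬R ∧ ¬S) ∨ ¬¬P ∨ (R ∧ P)   — De Morgan
≡ (S ∧ ¬P) ∨ (¬R ∧ ¬S) ∨ P ∨ (R ∧ P)   — double negation
≡ (S ∨ ¬R ∨ P ∨ R) ∧ (S ∨ ¬R ∨ P ∨ P) ∧ (S ∨ ¬S ∨ P ∨ R) ∧ (S ∨ ¬S ∨ P ∨ P) ∧ (¬P ∨ ¬R ∨ P ∨ R) ∧ (¬P ∨ ¬R ∨ P ∨ P) ∧ (¬P ∨ ¬S ∨ P ∨ R) ∧ (¬P ∨ ¬S ∨ P ∨ P)   — distribute ∨ over ∧
≡ S ∨ ¬R ∨ P   — simplify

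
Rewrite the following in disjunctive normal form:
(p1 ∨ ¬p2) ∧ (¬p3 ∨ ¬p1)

p1 ∧ ¬p3 ∨ ¬p2 ∧ ¬p3 ∨ ¬p2 ∧ ¬p1

(p1 ∨ ¬p2) ∧ (¬p3 ∨ ¬p1)
≡ p1 ∧ ¬p3 ∨ p1 ∧ ¬p1 ∨ ¬p2 ∧ ¬p3 ∨ ¬p2 ∧ ¬p1
≡ p1 ∧ ¬p3 ∨ ¬p2 ∧ ¬p3 ∨ ¬p2 ∧ ¬p1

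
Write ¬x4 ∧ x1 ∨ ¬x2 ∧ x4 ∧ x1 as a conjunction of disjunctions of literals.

(¬x4 ∨ ¬x2) ∧ x1

¬x4 ∧ x1 ∨ ¬x2 ∧ x4 ∧ x1
= (¬x4 ∨ ¬x2) ∧ (¬x4 ∨ x4) ∧ (¬x4 ∨ x1) ∧ (x1 ∨ ¬x2) ∧ (x1 ∨ x4) ∧ (x1 ∨ x1)   [distribute ∨ over ∧]
= (¬x4 ∨ ¬x2) ∧ x1   [simplify]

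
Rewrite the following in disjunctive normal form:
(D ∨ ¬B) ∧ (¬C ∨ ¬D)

(D ∨ ¬B) ∧ (¬C ∨ ¬D)
≡ (D ∧ ¬C) ∨ (D ∧ ¬D) ∨ (¬B ∧ ¬C) ∨ (¬B ∧ ¬D)   [distribute ∧ over ∨]
≡ (D ∧ ¬C) ∨ (¬B ∧ ¬C) ∨ (¬B ∧ ¬D)   [simplify]

(D ∧ ¬C) ∨ (¬B ∧ ¬C) ∨ (¬B ∧ ¬D)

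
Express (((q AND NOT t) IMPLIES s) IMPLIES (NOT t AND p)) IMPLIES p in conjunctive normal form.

(((q AND NOT t) IMPLIES s) IMPLIES (NOT t AND p)) IMPLIES p
⇔ NOT (((q AND NOT t) IMPLIES s) IMPLIES (NOT t AND p)) OR p   — eliminate IMPLIES
⇔ NOT (NOT ((q AND NOT t) IMPLIES s) OR (NOT t AND p)) OR p   — eliminate IMPLIES
⇔ NOT (NOT (NOT (q AND NOT t) OR s) OR (NOT t AND p)) OR p   — eliminate IMPLIES
⇔ (NOT NOT (NOT (q AND NOT t) OR s) AND NOT (NOT t AND p)) OR p   — De Morgan
⇔ ((NOT (q AND NOT t) OR s) AND NOT (NOT t AND p)) OR p   — double negation
⇔ ((NOT q OR NOT NOT t OR s) AND NOT (NOT t AND p)) OR p   — De Morgan
⇔ ((NOT q OR t OR s) AND NOT (NOT t AND p)) OR p   — double negation
⇔ ((NOT q OR t OR s) AND (NOT NOT t OR NOT p)) OR p   — De Morgan
⇔ ((NOT q OR t OR s) AND (t OR NOT p)) OR p   — double negation
⇔ (NOT q OR t OR s OR p) AND (t OR NOT p OR p)   — distribute OR over AND
⇔ NOT q OR t OR s OR p   — simplify

NOT q OR t OR s OR p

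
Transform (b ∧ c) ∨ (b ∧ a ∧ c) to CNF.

(b ∧ c) ∨ (b ∧ a ∧ c)
≡ (b ∨ b) ∧ (b ∨ a) ∧ (b ∨ c) ∧ (c ∨ b) ∧ (c ∨ a) ∧ (c ∨ c)   [distribute ∨ over ∧]
≡ b ∧ c   [simplify]

b ∧ c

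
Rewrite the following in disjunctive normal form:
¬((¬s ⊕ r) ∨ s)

r ∧ ¬s

¬((¬s ⊕ r) ∨ s)
≡ ¬((¬s ∧ ¬r) ∨ (¬¬s ∧ r) ∨ s)   [expand ⊕]
≡ ¬(¬s ∧ ¬r) ∧ ¬(¬¬s ∧ r) ∧ ¬s   [De Morgan]
≡ (¬¬s ∨ ¬¬r) ∧ ¬(¬¬s ∧ r) ∧ ¬s   [De Morgan]
≡ (s ∨ ¬¬r) ∧ ¬(¬¬s ∧ r) ∧ ¬s   [double negation]
≡ (s ∨ r) ∧ ¬(¬¬s ∧ r) ∧ ¬s   [double negation]
≡ (s ∨ r) ∧ (¬¬¬s ∨ ¬r) ∧ ¬s   [De Morgan]
≡ (s ∨ r) ∧ (¬s ∨ ¬r) ∧ ¬s   [double negation]
≡ (s ∧ ¬s ∧ ¬s) ∨ (s ∧ ¬r ∧ ¬s) ∨ (r ∧ ¬s ∧ ¬s) ∨ (r ∧ ¬r ∧ ¬s)   [distribute ∧ over ∨]
≡ r ∧ ¬s   [simplify]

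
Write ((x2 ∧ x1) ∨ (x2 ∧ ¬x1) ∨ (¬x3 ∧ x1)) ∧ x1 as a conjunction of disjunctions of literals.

(x2 ∨ ¬x3) ∧ x1

((x2 ∧ x1) ∨ (x2 ∧ ¬x1) ∨ (¬x3 ∧ x1)) ∧ x1
≡ (x2 ∨ x2 ∨ ¬x3) ∧ (x2 ∨ x2 ∨ x1) ∧ (x2 ∨ ¬x1 ∨ ¬x3) ∧ (x2 ∨ ¬x1 ∨ x1) ∧ (x1 ∨ x2 ∨ ¬x3) ∧ (x1 ∨ x2 ∨ x1) ∧ (x1 ∨ ¬x1 ∨ ¬x3) ∧ (x1 ∨ ¬x1 ∨ x1) ∧ x1   (distribute ∨ over ∧)
≡ (x2 ∨ ¬x3) ∧ x1   (simplify)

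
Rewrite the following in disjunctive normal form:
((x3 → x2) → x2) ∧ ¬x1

((x3 → x2) → x2) ∧ ¬x1
≡ (¬(x3 → x2) ∨ x2) ∧ ¬x1
≡ (¬(¬x3 ∨ x2) ∨ x2) ∧ ¬x1
≡ ((¬¬x3 ∧ ¬x2) ∨ x2) ∧ ¬x1
≡ ((x3 ∧ ¬x2) ∨ x2) ∧ ¬x1
≡ (x3 ∧ ¬x2 ∧ ¬x1) ∨ (x2 ∧ ¬x1)

(x3 ∧ ¬x2 ∧ ¬x1) ∨ (x2 ∧ ¬x1)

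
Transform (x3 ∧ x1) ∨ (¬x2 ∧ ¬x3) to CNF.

(x3 ∨ ¬x2) ∧ (x1 ∨ ¬x2) ∧ (x1 ∨ ¬x3)

(x3 ∧ x1) ∨ (¬x2 ∧ ¬x3)
≡ (x3 ∨ ¬x2) ∧ (x3 ∨ ¬x3) ∧ (x1 ∨ ¬x2) ∧ (x1 ∨ ¬x3)   [distribute ∨ over ∧]
≡ (x3 ∨ ¬x2) ∧ (x1 ∨ ¬x2) ∧ (x1 ∨ ¬x3)   [simplify]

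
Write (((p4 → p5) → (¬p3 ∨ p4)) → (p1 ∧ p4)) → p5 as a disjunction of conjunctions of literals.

(¬p3 ∧ ¬p1) ∨ (¬p3 ∧ ¬p4) ∨ (p4 ∧ ¬p1) ∨ p5

(((p4 → p5) → (¬p3 ∨ p4)) → (p1 ∧ p4)) → p5
≡ ¬(((p4 → p5) → (¬p3 ∨ p4)) → (p1 ∧ p4)) ∨ p5   (eliminate →)
≡ ¬(¬((p4 → p5) → (¬p3 ∨ p4)) ∨ (p1 ∧ p4)) ∨ p5   (eliminate →)
≡ ¬(¬(¬(p4 → p5) ∨ ¬p3 ∨ p4) ∨ (p1 ∧ p4)) ∨ p5   (eliminate →)
≡ ¬(¬(¬(¬p4 ∨ p5) ∨ ¬p3 ∨ p4) ∨ (p1 ∧ p4)) ∨ p5   (eliminate →)
≡ (¬¬(¬(¬p4 ∨ p5) ∨ ¬p3 ∨ p4) ∧ ¬(p1 ∧ p4)) ∨ p5   (De Morgan)
≡ ((¬(¬p4 ∨ p5) ∨ ¬p3 ∨ p4) ∧ ¬(p1 ∧ p4)) ∨ p5   (double negation)
≡ (((¬¬p4 ∧ ¬p5) ∨ ¬p3 ∨ p4) ∧ ¬(p1 ∧ p4)) ∨ p5   (De Morgan)
≡ (((p4 ∧ ¬p5) ∨ ¬p3 ∨ p4) ∧ ¬(p1 ∧ p4)) ∨ p5   (double negation)
≡ (((p4 ∧ ¬p5) ∨ ¬p3 ∨ p4) ∧ (¬p1 ∨ ¬p4)) ∨ p5   (De Morgan)
≡ (p4 ∧ ¬p5 ∧ ¬p1) ∨ (p4 ∧ ¬p5 ∧ ¬p4) ∨ (¬p3 ∧ ¬p1) ∨ (¬p3 ∧ ¬p4) ∨ (p4 ∧ ¬p1) ∨ (p4 ∧ ¬p4) ∨ p5   (distribute ∧ over ∨)
≡ (¬p3 ∧ ¬p1) ∨ (¬p3 ∧ ¬p4) ∨ (p4 ∧ ¬p1) ∨ p5   (simplify)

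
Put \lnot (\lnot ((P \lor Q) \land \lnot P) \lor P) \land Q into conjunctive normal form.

\lnot (\lnot ((P \lor Q) \land \lnot P) \lor P) \land Q
⇔ \lnot \lnot ((P \lor Q) \land \lnot P) \land \lnot P \land Q
⇔ (P \lor Q) \land \lnot P \land \lnot P \land Q
⇔ \lnot P \land Q

\lnot P \land Q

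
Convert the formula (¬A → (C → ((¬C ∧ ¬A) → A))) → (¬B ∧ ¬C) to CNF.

(¬A → (C → ((¬C ∧ ¬A) → A))) → (¬B ∧ ¬C)
≡ ¬(¬A → (C → ((¬C ∧ ¬A) → A))) ∨ (¬B ∧ ¬C)   (eliminate →)
≡ ¬(¬¬A ∨ (C → ((¬C ∧ ¬A) → A))) ∨ (¬B ∧ ¬C)   (eliminate →)
≡ ¬(¬¬A ∨ ¬C ∨ ((¬C ∧ ¬A) → A)) ∨ (¬B ∧ ¬C)   (eliminate →)
≡ ¬(¬¬A ∨ ¬C ∨ ¬(¬C ∧ ¬A) ∨ A) ∨ (¬B ∧ ¬C)   (eliminate →)
≡ (¬¬¬A ∧ ¬¬C ∧ ¬¬(¬C ∧ ¬A) ∧ ¬A) ∨ (¬B ∧ ¬C)   (De Morgan)
≡ (¬A ∧ ¬¬C ∧ ¬¬(¬C ∧ ¬A) ∧ ¬A) ∨ (¬B ∧ ¬C)   (double negation)
≡ (¬A ∧ C ∧ ¬¬(¬C ∧ ¬A) ∧ ¬A) ∨ (¬B ∧ ¬C)   (double negation)
≡ (¬A ∧ C ∧ ¬C ∧ ¬A ∧ ¬A) ∨ (¬B ∧ ¬C)   (double negation)
≡ (¬A ∨ ¬B) ∧ (¬A ∨ ¬C) ∧ (C ∨ ¬B) ∧ (C ∨ ¬C) ∧ (¬C ∨ ¬B) ∧ (¬C ∨ ¬C) ∧ (¬A ∨ ¬B) ∧ (¬A ∨ ¬C) ∧ (¬A ∨ ¬B) ∧ (¬A ∨ ¬C)   (distribute ∨ over ∧)
≡ (¬A ∨ ¬B) ∧ (C ∨ ¬B) ∧ ¬C   (simplify)

(¬A ∨ ¬B) ∧ (C ∨ ¬B) ∧ ¬C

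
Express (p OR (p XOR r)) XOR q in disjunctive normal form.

(p OR (p XOR r)) XOR q
≡ ((p OR (p XOR r)) AND NOT q) OR (NOT (p OR (p XOR r)) AND q)   (expand XOR)
≡ ((p OR (p AND NOT r) OR (NOT p AND r)) AND NOT q) OR (NOT (p OR (p XOR r)) AND q)   (expand XOR)
≡ ((p OR (p AND NOT r) OR (NOT p AND r)) AND NOT q) OR (NOT (p OR (p AND NOT r) OR (NOT p AND r)) AND q)   (expand XOR)
≡ ((p OR (p AND NOT r) OR (NOT p AND r)) AND NOT q) OR (NOT p AND NOT (p AND NOT r) AND NOT (NOT p AND r) AND q)   (De Morgan)
≡ ((p OR (p AND NOT r) OR (NOT p AND r)) AND NOT q) OR (NOT p AND (NOT p OR NOT NOT r) AND NOT (NOT p AND r) AND q)   (De Morgan)
≡ ((p OR (p AND NOT r) OR (NOT p AND r)) AND NOT q) OR (NOT p AND (NOT p OR r) AND NOT (NOT p AND r) AND q)   (double negation)
≡ ((p OR (p AND NOT r) OR (NOT p AND r)) AND NOT q) OR (NOT p AND (NOT p OR r) AND (NOT NOT p OR NOT r) AND q)   (De Morgan)
≡ ((p OR (p AND NOT r) OR (NOT p AND r)) AND NOT q) OR (NOT p AND (NOT p OR r) AND (p OR NOT r) AND q)   (double negation)
≡ (p AND NOT q) OR (p AND NOT r AND NOT q) OR (NOT p AND r AND NOT q) OR (NOT p AND NOT p AND p AND q) OR (NOT p AND NOT p AND NOT r AND q) OR (NOT p AND r AND p AND q) OR (NOT p AND r AND NOT r AND q)   (distribute AND over OR)
≡ (p AND NOT q) OR (NOT p AND r AND NOT q) OR (NOT p AND NOT r AND q)   (simplify)

(p AND NOT q) OR (NOT p AND r AND NOT q) OR (NOT p AND NOT r AND q)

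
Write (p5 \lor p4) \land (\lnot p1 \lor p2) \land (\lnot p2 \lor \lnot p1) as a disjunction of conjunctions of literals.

(p5 \land \lnot p1) \lor (p4 \land \lnot p1)

(p5 \lor p4) \land (\lnot p1 \lor p2) \land (\lnot p2 \lor \lnot p1)
⇔ (p5 \land \lnot p1 \land \lnot p2) \lor (p5 \land \lnot p1 \land \lnot p1) \lor (p5 \land p2 \land \lnot p2) \lor (p5 \land p2 \land \lnot p1) \lor (p4 \land \lnot p1 \land \lnot p2) \lor (p4 \land \lnot p1 \land \lnot p1) \lor (p4 \land p2 \land \lnot p2) \lor (p4 \land p2 \land \lnot p1)   — distribute \land over \lor
⇔ (p5 \land \lnot p1) \lor (p4 \land \lnot p1)   — simplify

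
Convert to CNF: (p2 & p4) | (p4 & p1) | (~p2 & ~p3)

(p2 | p1 | ~p3) & (p4 | ~p2) & (p4 | ~p3)

(p2 & p4) | (p4 & p1) | (~p2 & ~p3)
= (p2 | p4 | ~p2) & (p2 | p4 | ~p3) & (p2 | p1 | ~p2) & (p2 | p1 | ~p3) & (p4 | p4 | ~p2) & (p4 | p4 | ~p3) & (p4 | p1 | ~p2) & (p4 | p1 | ~p3)
= (p2 | p1 | ~p3) & (p4 | ~p2) & (p4 | ~p3)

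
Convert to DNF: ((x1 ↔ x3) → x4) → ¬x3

((x1 ↔ x3) → x4) → ¬x3
≡ ¬((x1 ↔ x3) → x4) ∨ ¬x3
≡ ¬(¬(x1 ↔ x3) ∨ x4) ∨ ¬x3
≡ ¬(¬((x1 → x3) ∧ (x3 → x1)) ∨ x4) ∨ ¬x3
≡ ¬(¬((¬x1 ∨ x3) ∧ (x3 → x1)) ∨ x4) ∨ ¬x3
≡ ¬(¬((¬x1 ∨ x3) ∧ (¬x3 ∨ x1)) ∨ x4) ∨ ¬x3
≡ (¬¬((¬x1 ∨ x3) ∧ (¬x3 ∨ x1)) ∧ ¬x4) ∨ ¬x3
≡ ((¬x1 ∨ x3) ∧ (¬x3 ∨ x1) ∧ ¬x4) ∨ ¬x3
≡ (¬x1 ∧ ¬x3 ∧ ¬x4) ∨ (¬x1 ∧ x1 ∧ ¬x4) ∨ (x3 ∧ ¬x3 ∧ ¬x4) ∨ (x3 ∧ x1 ∧ ¬x4) ∨ ¬x3
≡ (x3 ∧ x1 ∧ ¬x4) ∨ ¬x3

(x3 ∧ x1 ∧ ¬x4) ∨ ¬x3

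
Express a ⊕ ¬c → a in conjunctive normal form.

a ⊕ ¬c → a
≡ ¬(a ⊕ ¬c) ∨ a   (eliminate →)
≡ ¬((a ∨ ¬c) ∧ ¬(a ∧ ¬c)) ∨ a   (expand ⊕)
≡ ¬(a ∨ ¬c) ∨ ¬¬(a ∧ ¬c) ∨ a   (De Morgan)
≡ ¬a ∧ ¬¬c ∨ ¬¬(a ∧ ¬c) ∨ a   (De Morgan)
≡ ¬a ∧ c ∨ ¬¬(a ∧ ¬c) ∨ a   (double negation)
≡ ¬a ∧ c ∨ a ∧ ¬c ∨ a   (double negation)
≡ (¬a ∨ a ∨ a) ∧ (¬a ∨ ¬c ∨ a) ∧ (c ∨ a ∨ a) ∧ (c ∨ ¬c ∨ a)   (distribute ∨ over ∧)
≡ c ∨ a   (simplify)

c ∨ a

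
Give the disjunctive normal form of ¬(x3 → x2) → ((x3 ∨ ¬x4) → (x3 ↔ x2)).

¬x3 ∨ x2

¬(x3 → x2) → ((x3 ∨ ¬x4) → (x3 ↔ x2))
≡ ¬¬(x3 → x2) ∨ ((x3 ∨ ¬x4) → (x3 ↔ x2))
≡ ¬¬(¬x3 ∨ x2) ∨ ((x3 ∨ ¬x4) → (x3 ↔ x2))
≡ ¬¬(¬x3 ∨ x2) ∨ ¬(x3 ∨ ¬x4) ∨ (x3 ↔ x2)
≡ ¬¬(¬x3 ∨ x2) ∨ ¬(x3 ∨ ¬x4) ∨ ((x3 → x2) ∧ (x2 → x3))
≡ ¬¬(¬x3 ∨ x2) ∨ ¬(x3 ∨ ¬x4) ∨ ((¬x3 ∨ x2) ∧ (x2 → x3))
≡ ¬¬(¬x3 ∨ x2) ∨ ¬(x3 ∨ ¬x4) ∨ ((¬x3 ∨ x2) ∧ (¬x2 ∨ x3))
≡ ¬x3 ∨ x2 ∨ ¬(x3 ∨ ¬x4) ∨ ((¬x3 ∨ x2) ∧ (¬x2 ∨ x3))
≡ ¬x3 ∨ x2 ∨ (¬x3 ∧ ¬¬x4) ∨ ((¬x3 ∨ x2) ∧ (¬x2 ∨ x3))
≡ ¬x3 ∨ x2 ∨ (¬x3 ∧ x4) ∨ ((¬x3 ∨ x2) ∧ (¬x2 ∨ x3))
≡ ¬x3 ∨ x2 ∨ (¬x3 ∧ x4) ∨ (¬x3 ∧ ¬x2) ∨ (¬x3 ∧ x3) ∨ (x2 ∧ ¬x2) ∨ (x2 ∧ x3)
≡ ¬x3 ∨ x2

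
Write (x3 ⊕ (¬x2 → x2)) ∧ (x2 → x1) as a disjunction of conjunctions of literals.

(x3 ⊕ (¬x2 → x2)) ∧ (x2 → x1)
⇔ ((x3 ∧ ¬(¬x2 → x2)) ∨ (¬x3 ∧ (¬x2 → x2))) ∧ (x2 → x1)   — expand ⊕
⇔ ((x3 ∧ ¬(¬¬x2 ∨ x2)) ∨ (¬x3 ∧ (¬x2 → x2))) ∧ (x2 → x1)   — eliminate →
⇔ ((x3 ∧ ¬(¬¬x2 ∨ x2)) ∨ (¬x3 ∧ (¬¬x2 ∨ x2))) ∧ (x2 → x1)   — eliminate →
⇔ ((x3 ∧ ¬(¬¬x2 ∨ x2)) ∨ (¬x3 ∧ (¬¬x2 ∨ x2))) ∧ (¬x2 ∨ x1)   — eliminate →
⇔ ((x3 ∧ ¬¬¬x2 ∧ ¬x2) ∨ (¬x3 ∧ (¬¬x2 ∨ x2))) ∧ (¬x2 ∨ x1)   — De Morgan
⇔ ((x3 ∧ ¬x2 ∧ ¬x2) ∨ (¬x3 ∧ (¬¬x2 ∨ x2))) ∧ (¬x2 ∨ x1)   — double negation
⇔ ((x3 ∧ ¬x2 ∧ ¬x2) ∨ (¬x3 ∧ (x2 ∨ x2))) ∧ (¬x2 ∨ x1)   — double negation
⇔ (x3 ∧ ¬x2 ∧ ¬x2 ∧ ¬x2) ∨ (x3 ∧ ¬x2 ∧ ¬x2 ∧ x1) ∨ (¬x3 ∧ x2 ∧ ¬x2) ∨ (¬x3 ∧ x2 ∧ x1) ∨ (¬x3 ∧ x2 ∧ ¬x2) ∨ (¬x3 ∧ x2 ∧ x1)   — distribute ∧ over ∨
⇔ (x3 ∧ ¬x2) ∨ (¬x3 ∧ x2 ∧ x1)   — simplify

(x3 ∧ ¬x2) ∨ (¬x3 ∧ x2 ∧ x1)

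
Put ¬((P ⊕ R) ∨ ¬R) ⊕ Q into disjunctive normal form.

(R ∧ P ∧ ¬Q) ∨ (¬P ∧ R ∧ Q) ∨ (¬R ∧ Q)

¬((P ⊕ R) ∨ ¬R) ⊕ Q
⇔ (¬((P ⊕ R) ∨ ¬R) ∧ ¬Q) ∨ (¬¬((P ⊕ R) ∨ ¬R) ∧ Q)   [expand ⊕]
⇔ (¬((P ∧ ¬R) ∨ (¬P ∧ R) ∨ ¬R) ∧ ¬Q) ∨ (¬¬((P ⊕ R) ∨ ¬R) ∧ Q)   [expand ⊕]
⇔ (¬((P ∧ ¬R) ∨ (¬P ∧ R) ∨ ¬R) ∧ ¬Q) ∨ (¬¬((P ∧ ¬R) ∨ (¬P ∧ R) ∨ ¬R) ∧ Q)   [expand ⊕]
⇔ (¬(P ∧ ¬R) ∧ ¬(¬P ∧ R) ∧ ¬¬R ∧ ¬Q) ∨ (¬¬((P ∧ ¬R) ∨ (¬P ∧ R) ∨ ¬R) ∧ Q)   [De Morgan]
⇔ ((¬P ∨ ¬¬R) ∧ ¬(¬P ∧ R) ∧ ¬¬R ∧ ¬Q) ∨ (¬¬((P ∧ ¬R) ∨ (¬P ∧ R) ∨ ¬R) ∧ Q)   [De Morgan]
⇔ ((¬P ∨ R) ∧ ¬(¬P ∧ R) ∧ ¬¬R ∧ ¬Q) ∨ (¬¬((P ∧ ¬R) ∨ (¬P ∧ R) ∨ ¬R) ∧ Q)   [double negation]
⇔ ((¬P ∨ R) ∧ (¬¬P ∨ ¬R) ∧ ¬¬R ∧ ¬Q) ∨ (¬¬((P ∧ ¬R) ∨ (¬P ∧ R) ∨ ¬R) ∧ Q)   [De Morgan]
⇔ ((¬P ∨ R) ∧ (P ∨ ¬R) ∧ ¬¬R ∧ ¬Q) ∨ (¬¬((P ∧ ¬R) ∨ (¬P ∧ R) ∨ ¬R) ∧ Q)   [double negation]
⇔ ((¬P ∨ R) ∧ (P ∨ ¬R) ∧ R ∧ ¬Q) ∨ (¬¬((P ∧ ¬R) ∨ (¬P ∧ R) ∨ ¬R) ∧ Q)   [double negation]
⇔ ((¬P ∨ R) ∧ (P ∨ ¬R) ∧ R ∧ ¬Q) ∨ (((P ∧ ¬R) ∨ (¬P ∧ R) ∨ ¬R) ∧ Q)   [double negation]
⇔ (¬P ∧ P ∧ R ∧ ¬Q) ∨ (¬P ∧ ¬R ∧ R ∧ ¬Q) ∨ (R ∧ P ∧ R ∧ ¬Q) ∨ (R ∧ ¬R ∧ R ∧ ¬Q) ∨ (P ∧ ¬R ∧ Q) ∨ (¬P ∧ R ∧ Q) ∨ (¬R ∧ Q)   [distribute ∧ over ∨]
⇔ (R ∧ P ∧ ¬Q) ∨ (¬P ∧ R ∧ Q) ∨ (¬R ∧ Q)   [simplify]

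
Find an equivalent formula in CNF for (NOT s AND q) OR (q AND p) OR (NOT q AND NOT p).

(NOT s AND q) OR (q AND p) OR (NOT q AND NOT p)
= (NOT s OR q OR NOT q) AND (NOT s OR q OR NOT p) AND (NOT s OR p OR NOT q) AND (NOT s OR p OR NOT p) AND (q OR q OR NOT q) AND (q OR q OR NOT p) AND (q OR p OR NOT q) AND (q OR p OR NOT p)   [distribute OR over AND]
= (NOT s OR p OR NOT q) AND (q OR NOT p)   [simplify]

(NOT s OR p OR NOT q) AND (q OR NOT p)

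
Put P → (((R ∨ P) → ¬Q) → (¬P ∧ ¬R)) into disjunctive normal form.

¬P ∨ (R ∧ Q) ∨ (P ∧ Q)

P → (((R ∨ P) → ¬Q) → (¬P ∧ ¬R))
≡ ¬P ∨ (((R ∨ P) → ¬Q) → (¬P ∧ ¬R))   [eliminate →]
≡ ¬P ∨ ¬((R ∨ P) → ¬Q) ∨ (¬P ∧ ¬R)   [eliminate →]
≡ ¬P ∨ ¬(¬(R ∨ P) ∨ ¬Q) ∨ (¬P ∧ ¬R)   [eliminate →]
≡ ¬P ∨ (¬¬(R ∨ P) ∧ ¬¬Q) ∨ (¬P ∧ ¬R)   [De Morgan]
≡ ¬P ∨ ((R ∨ P) ∧ ¬¬Q) ∨ (¬P ∧ ¬R)   [double negation]
≡ ¬P ∨ ((R ∨ P) ∧ Q) ∨ (¬P ∧ ¬R)   [double negation]
≡ ¬P ∨ (R ∧ Q) ∨ (P ∧ Q) ∨ (¬P ∧ ¬R)   [distribute ∧ over ∨]
≡ ¬P ∨ (R ∧ Q) ∨ (P ∧ Q)   [simplify]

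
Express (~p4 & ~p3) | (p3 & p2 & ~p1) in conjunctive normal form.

(~p4 & ~p3) | (p3 & p2 & ~p1)
= (~p4 | p3) & (~p4 | p2) & (~p4 | ~p1) & (~p3 | p3) & (~p3 | p2) & (~p3 | ~p1)   [distribute | over &]
= (~p4 | p3) & (~p4 | p2) & (~p4 | ~p1) & (~p3 | p2) & (~p3 | ~p1)   [simplify]

(~p4 | p3) & (~p4 | p2) & (~p4 | ~p1) & (~p3 | p2) & (~p3 | ~p1)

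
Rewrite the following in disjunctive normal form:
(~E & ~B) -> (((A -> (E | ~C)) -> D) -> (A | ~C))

(~E & ~B) -> (((A -> (E | ~C)) -> D) -> (A | ~C))
⇔ ~(~E & ~B) | (((A -> (E | ~C)) -> D) -> (A | ~C))   (eliminate ->)
⇔ ~(~E & ~B) | ~((A -> (E | ~C)) -> D) | A | ~C   (eliminate ->)
⇔ ~(~E & ~B) | ~(~(A -> (E | ~C)) | D) | A | ~C   (eliminate ->)
⇔ ~(~E & ~B) | ~(~(~A | E | ~C) | D) | A | ~C   (eliminate ->)
⇔ ~~E | ~~B | ~(~(~A | E | ~C) | D) | A | ~C   (De Morgan)
⇔ E | ~~B | ~(~(~A | E | ~C) | D) | A | ~C   (double negation)
⇔ E | B | ~(~(~A | E | ~C) | D) | A | ~C   (double negation)
⇔ E | B | (~~(~A | E | ~C) & ~D) | A | ~C   (De Morgan)
⇔ E | B | ((~A | E | ~C) & ~D) | A | ~C   (double negation)
⇔ E | B | (~A & ~D) | (E & ~D) | (~C & ~D) | A | ~C   (distribute & over |)
⇔ E | B | (~A & ~D) | A | ~C   (simplify)

E | B | (~A & ~D) | A | ~C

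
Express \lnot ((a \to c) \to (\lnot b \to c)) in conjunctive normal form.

(\lnot a \lor c) \land \lnot b \land \lnot c

\lnot ((a \to c) \to (\lnot b \to c))
= \lnot (\lnot (a \to c) \lor (\lnot b \to c))
= \lnot (\lnot (\lnot a \lor c) \lor (\lnot b \to c))
= \lnot (\lnot (\lnot a \lor c) \lor \lnot \lnot b \lor c)
= \lnot \lnot (\lnot a \lor c) \land \lnot \lnot \lnot b \land \lnot c
= (\lnot a \lor c) \land \lnot \lnot \lnot b \land \lnot c
= (\lnot a \lor c) \land \lnot b \land \lnot c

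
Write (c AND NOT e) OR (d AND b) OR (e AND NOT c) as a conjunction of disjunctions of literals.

(c AND NOT e) OR (d AND b) OR (e AND NOT c)
⇔ (c OR d OR e) AND (c OR d OR NOT c) AND (c OR b OR e) AND (c OR b OR NOT c) AND (NOT e OR d OR e) AND (NOT e OR d OR NOT c) AND (NOT e OR b OR e) AND (NOT e OR b OR NOT c)   (distribute OR over AND)
⇔ (c OR d OR e) AND (c OR b OR e) AND (NOT e OR d OR NOT c) AND (NOT e OR b OR NOT c)   (simplify)

(c OR d OR e) AND (c OR b OR e) AND (NOT e OR d OR NOT c) AND (NOT e OR b OR NOT c)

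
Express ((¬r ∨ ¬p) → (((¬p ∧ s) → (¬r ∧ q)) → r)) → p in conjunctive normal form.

((¬r ∨ ¬p) → (((¬p ∧ s) → (¬r ∧ q)) → r)) → p
⇔ ¬((¬r ∨ ¬p) → (((¬p ∧ s) → (¬r ∧ q)) → r)) ∨ p   (eliminate →)
⇔ ¬(¬(¬r ∨ ¬p) ∨ (((¬p ∧ s) → (¬r ∧ q)) → r)) ∨ p   (eliminate →)
⇔ ¬(¬(¬r ∨ ¬p) ∨ ¬((¬p ∧ s) → (¬r ∧ q)) ∨ r) ∨ p   (eliminate →)
⇔ ¬(¬(¬r ∨ ¬p) ∨ ¬(¬(¬p ∧ s) ∨ (¬r ∧ q)) ∨ r) ∨ p   (eliminate →)
⇔ (¬¬(¬r ∨ ¬p) ∧ ¬¬(¬(¬p ∧ s) ∨ (¬r ∧ q)) ∧ ¬r) ∨ p   (De Morgan)
⇔ ((¬r ∨ ¬p) ∧ ¬¬(¬(¬p ∧ s) ∨ (¬r ∧ q)) ∧ ¬r) ∨ p   (double negation)
⇔ ((¬r ∨ ¬p) ∧ (¬(¬p ∧ s) ∨ (¬r ∧ q)) ∧ ¬r) ∨ p   (double negation)
⇔ ((¬r ∨ ¬p) ∧ (¬¬p ∨ ¬s ∨ (¬r ∧ q)) ∧ ¬r) ∨ p   (De Morgan)
⇔ ((¬r ∨ ¬p) ∧ (p ∨ ¬s ∨ (¬r ∧ q)) ∧ ¬r) ∨ p   (double negation)
⇔ (¬r ∨ ¬p ∨ p) ∧ (p ∨ ¬s ∨ ¬r ∨ p) ∧ (p ∨ ¬s ∨ q ∨ p) ∧ (¬r ∨ p)   (distribute ∨ over ∧)
⇔ (p ∨ ¬s ∨ q) ∧ (¬r ∨ p)   (simplify)

(p ∨ ¬s ∨ q) ∧ (¬r ∨ p)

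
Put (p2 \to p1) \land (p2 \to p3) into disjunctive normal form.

\lnot p2 \lor (p1 \land p3)

(p2 \to p1) \land (p2 \to p3)
⇔ (\lnot p2 \lor p1) \land (p2 \to p3)   [eliminate \to]
⇔ (\lnot p2 \lor p1) \land (\lnot p2 \lor p3)   [eliminate \to]
⇔ (\lnot p2 \land \lnot p2) \lor (\lnot p2 \land p3) \lor (p1 \land \lnot p2) \lor (p1 \land p3)   [distribute \land over \lor]
⇔ \lnot p2 \lor (p1 \land p3)   [simplify]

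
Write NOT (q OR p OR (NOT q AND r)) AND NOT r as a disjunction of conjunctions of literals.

NOT q AND NOT p AND NOT r

NOT (q OR p OR (NOT q AND r)) AND NOT r
= NOT q AND NOT p AND NOT (NOT q AND r) AND NOT r   (De Morgan)
= NOT q AND NOT p AND (NOT NOT q OR NOT r) AND NOT r   (De Morgan)
= NOT q AND NOT p AND (q OR NOT r) AND NOT r   (double negation)
= (NOT q AND NOT p AND q AND NOT r) OR (NOT q AND NOT p AND NOT r AND NOT r)   (distribute AND over OR)
= NOT q AND NOT p AND NOT r   (simplify)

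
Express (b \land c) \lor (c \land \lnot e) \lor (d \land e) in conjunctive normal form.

(b \lor \lnot e \lor d) \land (c \lor d) \land (c \lor e)

(b \land c) \lor (c \land \lnot e) \lor (d \land e)
= (b \lor c \lor d) \land (b \lor c \lor e) \land (b \lor \lnot e \lor d) \land (b \lor \lnot e \lor e) \land (c \lor c \lor d) \land (c \lor c \lor e) \land (c \lor \lnot e \lor d) \land (c \lor \lnot e \lor e)   (distribute \lor over \land)
= (b \lor \lnot e \lor d) \land (c \lor d) \land (c \lor e)   (simplify)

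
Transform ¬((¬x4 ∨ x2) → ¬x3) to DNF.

¬((¬x4 ∨ x2) → ¬x3)
≡ ¬(¬(¬x4 ∨ x2) ∨ ¬x3)   [eliminate →]
≡ ¬¬(¬x4 ∨ x2) ∧ ¬¬x3   [De Morgan]
≡ (¬x4 ∨ x2) ∧ ¬¬x3   [double negation]
≡ (¬x4 ∨ x2) ∧ x3   [double negation]
≡ (¬x4 ∧ x3) ∨ (x2 ∧ x3)   [distribute ∧ over ∨]

(¬x4 ∧ x3) ∨ (x2 ∧ x3)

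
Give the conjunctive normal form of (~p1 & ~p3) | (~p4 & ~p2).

(~p1 & ~p3) | (~p4 & ~p2)
= (~p1 | ~p4) & (~p1 | ~p2) & (~p3 | ~p4) & (~p3 | ~p2)   [distribute | over &]

(~p1 | ~p4) & (~p1 | ~p2) & (~p3 | ~p4) & (~p3 | ~p2)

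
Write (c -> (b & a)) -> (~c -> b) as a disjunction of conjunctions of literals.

(c -> (b & a)) -> (~c -> b)
⇔ ~(c -> (b & a)) | (~c -> b)   [eliminate ->]
⇔ ~(~c | (b & a)) | (~c -> b)   [eliminate ->]
⇔ ~(~c | (b & a)) | ~~c | b   [eliminate ->]
⇔ (~~c & ~(b & a)) | ~~c | b   [De Morgan]
⇔ (c & ~(b & a)) | ~~c | b   [double negation]
⇔ (c & (~b | ~a)) | ~~c | b   [De Morgan]
⇔ (c & (~b | ~a)) | c | b   [double negation]
⇔ (c & ~b) | (c & ~a) | c | b   [distribute & over |]
⇔ c | b   [simplify]

c | b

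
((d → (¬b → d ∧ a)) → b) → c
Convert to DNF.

¬d ∧ ¬b ∨ d ∧ a ∧ ¬b ∨ c

((d → (¬b → d ∧ a)) → b) → c
≡ ¬((d → (¬b → d ∧ a)) → b) ∨ c   [eliminate →]
≡ ¬(¬(d → (¬b → d ∧ a)) ∨ b) ∨ c   [eliminate →]
≡ ¬(¬(¬d ∨ (¬b → d ∧ a)) ∨ b) ∨ c   [eliminate →]
≡ ¬(¬(¬d ∨ ¬¬b ∨ d ∧ a) ∨ b) ∨ c   [eliminate →]
≡ ¬¬(¬d ∨ ¬¬b ∨ d ∧ a) ∧ ¬b ∨ c   [De Morgan]
≡ (¬d ∨ ¬¬b ∨ d ∧ a) ∧ ¬b ∨ c   [double negation]
≡ (¬d ∨ b ∨ d ∧ a) ∧ ¬b ∨ c   [double negation]
≡ ¬d ∧ ¬b ∨ b ∧ ¬b ∨ d ∧ a ∧ ¬b ∨ c   [distribute ∧ over ∨]
≡ ¬d ∧ ¬b ∨ d ∧ a ∧ ¬b ∨ c   [simplify]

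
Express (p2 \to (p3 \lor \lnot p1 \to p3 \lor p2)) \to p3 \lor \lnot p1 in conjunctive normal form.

p3 \lor \lnot p1

(p2 \to (p3 \lor \lnot p1 \to p3 \lor p2)) \to p3 \lor \lnot p1
≡ \lnot (p2 \to (p3 \lor \lnot p1 \to p3 \lor p2)) \lor p3 \lor \lnot p1
≡ \lnot (\lnot p2 \lor (p3 \lor \lnot p1 \to p3 \lor p2)) \lor p3 \lor \lnot p1
≡ \lnot (\lnot p2 \lor \lnot (p3 \lor \lnot p1) \lor p3 \lor p2) \lor p3 \lor \lnot p1
≡ \lnot \lnot p2 \land \lnot \lnot (p3 \lor \lnot p1) \land \lnot p3 \land \lnot p2 \lor p3 \lor \lnot p1
≡ p2 \land \lnot \lnot (p3 \lor \lnot p1) \land \lnot p3 \land \lnot p2 \lor p3 \lor \lnot p1
≡ p2 \land (p3 \lor \lnot p1) \land \lnot p3 \land \lnot p2 \lor p3 \lor \lnot p1
≡ (p2 \lor p3 \lor \lnot p1) \land (p3 \lor \lnot p1 \lor p3 \lor \lnot p1) \land (\lnot p3 \lor p3 \lor \lnot p1) \land (\lnot p2 \lor p3 \lor \lnot p1)
≡ p3 \lor \lnot p1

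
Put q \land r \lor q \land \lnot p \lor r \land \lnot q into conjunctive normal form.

(q \lor r) \land (r \lor \lnot p)

q \land r \lor q \land \lnot p \lor r \land \lnot q
≡ (q \lor q \lor r) \land (q \lor q \lor \lnot q) \land (q \lor \lnot p \lor r) \land (q \lor \lnot p \lor \lnot q) \land (r \lor q \lor r) \land (r \lor q \lor \lnot q) \land (r \lor \lnot p \lor r) \land (r \lor \lnot p \lor \lnot q)   — distribute \lor over \land
≡ (q \lor r) \land (r \lor \lnot p)   — simplify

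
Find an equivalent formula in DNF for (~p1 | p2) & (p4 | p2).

(~p1 | p2) & (p4 | p2)
≡ (~p1 & p4) | (~p1 & p2) | (p2 & p4) | (p2 & p2)
≡ (~p1 & p4) | p2

(~p1 & p4) | p2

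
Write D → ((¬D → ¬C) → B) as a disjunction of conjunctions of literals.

D → ((¬D → ¬C) → B)
= ¬D ∨ ((¬D → ¬C) → B)   [eliminate →]
= ¬D ∨ ¬(¬D → ¬C) ∨ B   [eliminate →]
= ¬D ∨ ¬(¬¬D ∨ ¬C) ∨ B   [eliminate →]
= ¬D ∨ ¬¬¬D ∧ ¬¬C ∨ B   [De Morgan]
= ¬D ∨ ¬D ∧ ¬¬C ∨ B   [double negation]
= ¬D ∨ ¬D ∧ C ∨ B   [double negation]
= ¬D ∨ B   [simplify]

¬D ∨ B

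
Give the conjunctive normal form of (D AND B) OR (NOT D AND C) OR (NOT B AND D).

D OR C

(D AND B) OR (NOT D AND C) OR (NOT B AND D)
= (D OR NOT D OR NOT B) AND (D OR NOT D OR D) AND (D OR C OR NOT B) AND (D OR C OR D) AND (B OR NOT D OR NOT B) AND (B OR NOT D OR D) AND (B OR C OR NOT B) AND (B OR C OR D)
= D OR C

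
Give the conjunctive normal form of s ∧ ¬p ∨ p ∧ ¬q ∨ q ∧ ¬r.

(s ∨ p ∨ q) ∧ (s ∨ p ∨ ¬r) ∧ (s ∨ ¬q ∨ ¬r) ∧ (¬p ∨ ¬q ∨ ¬r)

s ∧ ¬p ∨ p ∧ ¬q ∨ q ∧ ¬r
≡ (s ∨ p ∨ q) ∧ (s ∨ p ∨ ¬r) ∧ (s ∨ ¬q ∨ q) ∧ (s ∨ ¬q ∨ ¬r) ∧ (¬p ∨ p ∨ q) ∧ (¬p ∨ p ∨ ¬r) ∧ (¬p ∨ ¬q ∨ q) ∧ (¬p ∨ ¬q ∨ ¬r)   [distribute ∨ over ∧]
≡ (s ∨ p ∨ q) ∧ (s ∨ p ∨ ¬r) ∧ (s ∨ ¬q ∨ ¬r) ∧ (¬p ∨ ¬q ∨ ¬r)   [simplify]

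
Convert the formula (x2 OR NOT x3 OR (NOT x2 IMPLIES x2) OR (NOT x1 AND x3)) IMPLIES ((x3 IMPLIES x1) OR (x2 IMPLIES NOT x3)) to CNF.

(x2 OR NOT x3 OR (NOT x2 IMPLIES x2) OR (NOT x1 AND x3)) IMPLIES ((x3 IMPLIES x1) OR (x2 IMPLIES NOT x3))
⇔ NOT (x2 OR NOT x3 OR (NOT x2 IMPLIES x2) OR (NOT x1 AND x3)) OR (x3 IMPLIES x1) OR (x2 IMPLIES NOT x3)   (eliminate IMPLIES)
⇔ NOT (x2 OR NOT x3 OR NOT NOT x2 OR x2 OR (NOT x1 AND x3)) OR (x3 IMPLIES x1) OR (x2 IMPLIES NOT x3)   (eliminate IMPLIES)
⇔ NOT (x2 OR NOT x3 OR NOT NOT x2 OR x2 OR (NOT x1 AND x3)) OR NOT x3 OR x1 OR (x2 IMPLIES NOT x3)   (eliminate IMPLIES)
⇔ NOT (x2 OR NOT x3 OR NOT NOT x2 OR x2 OR (NOT x1 AND x3)) OR NOT x3 OR x1 OR NOT x2 OR NOT x3   (eliminate IMPLIES)
⇔ (NOT x2 AND NOT NOT x3 AND NOT NOT NOT x2 AND NOT x2 AND NOT (NOT x1 AND x3)) OR NOT x3 OR x1 OR NOT x2 OR NOT x3   (De Morgan)
⇔ (NOT x2 AND x3 AND NOT NOT NOT x2 AND NOT x2 AND NOT (NOT x1 AND x3)) OR NOT x3 OR x1 OR NOT x2 OR NOT x3   (double negation)
⇔ (NOT x2 AND x3 AND NOT x2 AND NOT x2 AND NOT (NOT x1 AND x3)) OR NOT x3 OR x1 OR NOT x2 OR NOT x3   (double negation)
⇔ (NOT x2 AND x3 AND NOT x2 AND NOT x2 AND (NOT NOT x1 OR NOT x3)) OR NOT x3 OR x1 OR NOT x2 OR NOT x3   (De Morgan)
⇔ (NOT x2 AND x3 AND NOT x2 AND NOT x2 AND (x1 OR NOT x3)) OR NOT x3 OR x1 OR NOT x2 OR NOT x3   (double negation)
⇔ (NOT x2 OR NOT x3 OR x1 OR NOT x2 OR NOT x3) AND (x3 OR NOT x3 OR x1 OR NOT x2 OR NOT x3) AND (NOT x2 OR NOT x3 OR x1 OR NOT x2 OR NOT x3) AND (NOT x2 OR NOT x3 OR x1 OR NOT x2 OR NOT x3) AND (x1 OR NOT x3 OR NOT x3 OR x1 OR NOT x2 OR NOT x3)   (distribute OR over AND)
⇔ NOT x2 OR NOT x3 OR x1   (simplify)

NOT x2 OR NOT x3 OR x1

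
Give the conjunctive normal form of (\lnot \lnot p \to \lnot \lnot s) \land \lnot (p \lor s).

\lnot p \land \lnot s

(\lnot \lnot p \to \lnot \lnot s) \land \lnot (p \lor s)
≡ (\lnot \lnot \lnot p \lor \lnot \lnot s) \land \lnot (p \lor s)   — eliminate \to
≡ (\lnot p \lor \lnot \lnot s) \land \lnot (p \lor s)   — double negation
≡ (\lnot p \lor s) \land \lnot (p \lor s)   — double negation
≡ (\lnot p \lor s) \land \lnot p \land \lnot s   — De Morgan
≡ \lnot p \land \lnot s   — simplify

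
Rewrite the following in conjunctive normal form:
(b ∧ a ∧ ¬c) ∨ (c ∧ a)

(b ∧ a ∧ ¬c) ∨ (c ∧ a)
⇔ (b ∨ c) ∧ (b ∨ a) ∧ (a ∨ c) ∧ (a ∨ a) ∧ (¬c ∨ c) ∧ (¬c ∨ a)   — distribute ∨ over ∧
⇔ (b ∨ c) ∧ a   — simplify

(b ∨ c) ∧ a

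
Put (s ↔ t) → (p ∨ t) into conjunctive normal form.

(s ↔ t) → (p ∨ t)
≡ ¬(s ↔ t) ∨ p ∨ t   — eliminate →
≡ ¬((s → t) ∧ (t → s)) ∨ p ∨ t   — eliminate ↔
≡ ¬((¬s ∨ t) ∧ (t → s)) ∨ p ∨ t   — eliminate →
≡ ¬((¬s ∨ t) ∧ (¬t ∨ s)) ∨ p ∨ t   — eliminate →
≡ ¬(¬s ∨ t) ∨ ¬(¬t ∨ s) ∨ p ∨ t   — De Morgan
≡ (¬¬s ∧ ¬t) ∨ ¬(¬t ∨ s) ∨ p ∨ t   — De Morgan
≡ (s ∧ ¬t) ∨ ¬(¬t ∨ s) ∨ p ∨ t   — double negation
≡ (s ∧ ¬t) ∨ (¬¬t ∧ ¬s) ∨ p ∨ t   — De Morgan
≡ (s ∧ ¬t) ∨ (t ∧ ¬s) ∨ p ∨ t   — double negation
≡ (s ∨ t ∨ p ∨ t) ∧ (s ∨ ¬s ∨ p ∨ t) ∧ (¬t ∨ t ∨ p ∨ t) ∧ (¬t ∨ ¬s ∨ p ∨ t)   — distribute ∨ over ∧
≡ s ∨ t ∨ p   — simplify

s ∨ t ∨ p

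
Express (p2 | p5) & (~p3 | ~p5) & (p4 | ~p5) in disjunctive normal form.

(p2 | p5) & (~p3 | ~p5) & (p4 | ~p5)
≡ (p2 & ~p3 & p4) | (p2 & ~p3 & ~p5) | (p2 & ~p5 & p4) | (p2 & ~p5 & ~p5) | (p5 & ~p3 & p4) | (p5 & ~p3 & ~p5) | (p5 & ~p5 & p4) | (p5 & ~p5 & ~p5)   [distribute & over |]
≡ (p2 & ~p3 & p4) | (p2 & ~p5) | (p5 & ~p3 & p4)   [simplify]

(p2 & ~p3 & p4) | (p2 & ~p5) | (p5 & ~p3 & p4)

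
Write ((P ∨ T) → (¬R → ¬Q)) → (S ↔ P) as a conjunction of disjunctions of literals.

(P ∨ T ∨ ¬S) ∧ (¬R ∨ ¬S ∨ P) ∧ (¬R ∨ ¬P ∨ S) ∧ (Q ∨ ¬S ∨ P) ∧ (Q ∨ ¬P ∨ S)

((P ∨ T) → (¬R → ¬Q)) → (S ↔ P)
≡ ¬((P ∨ T) → (¬R → ¬Q)) ∨ (S ↔ P)   [eliminate →]
≡ ¬(¬(P ∨ T) ∨ (¬R → ¬Q)) ∨ (S ↔ P)   [eliminate →]
≡ ¬(¬(P ∨ T) ∨ ¬¬R ∨ ¬Q) ∨ (S ↔ P)   [eliminate →]
≡ ¬(¬(P ∨ T) ∨ ¬¬R ∨ ¬Q) ∨ ((S → P) ∧ (P → S))   [eliminate ↔]
≡ ¬(¬(P ∨ T) ∨ ¬¬R ∨ ¬Q) ∨ ((¬S ∨ P) ∧ (P → S))   [eliminate →]
≡ ¬(¬(P ∨ T) ∨ ¬¬R ∨ ¬Q) ∨ ((¬S ∨ P) ∧ (¬P ∨ S))   [eliminate →]
≡ (¬¬(P ∨ T) ∧ ¬¬¬R ∧ ¬¬Q) ∨ ((¬S ∨ P) ∧ (¬P ∨ S))   [De Morgan]
≡ ((P ∨ T) ∧ ¬¬¬R ∧ ¬¬Q) ∨ ((¬S ∨ P) ∧ (¬P ∨ S))   [double negation]
≡ ((P ∨ T) ∧ ¬R ∧ ¬¬Q) ∨ ((¬S ∨ P) ∧ (¬P ∨ S))   [double negation]
≡ ((P ∨ T) ∧ ¬R ∧ Q) ∨ ((¬S ∨ P) ∧ (¬P ∨ S))   [double negation]
≡ (P ∨ T ∨ ¬S ∨ P) ∧ (P ∨ T ∨ ¬P ∨ S) ∧ (¬R ∨ ¬S ∨ P) ∧ (¬R ∨ ¬P ∨ S) ∧ (Q ∨ ¬S ∨ P) ∧ (Q ∨ ¬P ∨ S)   [distribute ∨ over ∧]
≡ (P ∨ T ∨ ¬S) ∧ (¬R ∨ ¬S ∨ P) ∧ (¬R ∨ ¬P ∨ S) ∧ (Q ∨ ¬S ∨ P) ∧ (Q ∨ ¬P ∨ S)   [simplify]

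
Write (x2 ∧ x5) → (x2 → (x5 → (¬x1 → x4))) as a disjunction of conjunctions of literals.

(x2 ∧ x5) → (x2 → (x5 → (¬x1 → x4)))
⇔ ¬(x2 ∧ x5) ∨ (x2 → (x5 → (¬x1 → x4)))   (eliminate →)
⇔ ¬(x2 ∧ x5) ∨ ¬x2 ∨ (x5 → (¬x1 → x4))   (eliminate →)
⇔ ¬(x2 ∧ x5) ∨ ¬x2 ∨ ¬x5 ∨ (¬x1 → x4)   (eliminate →)
⇔ ¬(x2 ∧ x5) ∨ ¬x2 ∨ ¬x5 ∨ ¬¬x1 ∨ x4   (eliminate →)
⇔ ¬x2 ∨ ¬x5 ∨ ¬x2 ∨ ¬x5 ∨ ¬¬x1 ∨ x4   (De Morgan)
⇔ ¬x2 ∨ ¬x5 ∨ ¬x2 ∨ ¬x5 ∨ x1 ∨ x4   (double negation)
⇔ ¬x2 ∨ ¬x5 ∨ x1 ∨ x4   (simplify)

¬x2 ∨ ¬x5 ∨ x1 ∨ x4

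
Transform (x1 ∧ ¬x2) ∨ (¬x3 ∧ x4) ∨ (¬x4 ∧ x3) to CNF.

(x1 ∧ ¬x2) ∨ (¬x3 ∧ x4) ∨ (¬x4 ∧ x3)
≡ (x1 ∨ ¬x3 ∨ ¬x4) ∧ (x1 ∨ ¬x3 ∨ x3) ∧ (x1 ∨ x4 ∨ ¬x4) ∧ (x1 ∨ x4 ∨ x3) ∧ (¬x2 ∨ ¬x3 ∨ ¬x4) ∧ (¬x2 ∨ ¬x3 ∨ x3) ∧ (¬x2 ∨ x4 ∨ ¬x4) ∧ (¬x2 ∨ x4 ∨ x3)   — distribute ∨ over ∧
≡ (x1 ∨ ¬x3 ∨ ¬x4) ∧ (x1 ∨ x4 ∨ x3) ∧ (¬x2 ∨ ¬x3 ∨ ¬x4) ∧ (¬x2 ∨ x4 ∨ x3)   — simplify

(x1 ∨ ¬x3 ∨ ¬x4) ∧ (x1 ∨ x4 ∨ x3) ∧ (¬x2 ∨ ¬x3 ∨ ¬x4) ∧ (¬x2 ∨ x4 ∨ x3)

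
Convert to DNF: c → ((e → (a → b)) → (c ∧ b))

¬c ∨ (e ∧ a ∧ ¬b) ∨ (c ∧ b)

c → ((e → (a → b)) → (c ∧ b))
⇔ ¬c ∨ ((e → (a → b)) → (c ∧ b))   [eliminate →]
⇔ ¬c ∨ ¬(e → (a → b)) ∨ (c ∧ b)   [eliminate →]
⇔ ¬c ∨ ¬(¬e ∨ (a → b)) ∨ (c ∧ b)   [eliminate →]
⇔ ¬c ∨ ¬(¬e ∨ ¬a ∨ b) ∨ (c ∧ b)   [eliminate →]
⇔ ¬c ∨ (¬¬e ∧ ¬¬a ∧ ¬b) ∨ (c ∧ b)   [De Morgan]
⇔ ¬c ∨ (e ∧ ¬¬a ∧ ¬b) ∨ (c ∧ b)   [double negation]
⇔ ¬c ∨ (e ∧ a ∧ ¬b) ∨ (c ∧ b)   [double negation]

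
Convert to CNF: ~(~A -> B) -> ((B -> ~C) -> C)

~(~A -> B) -> ((B -> ~C) -> C)
= ~~(~A -> B) | ((B -> ~C) -> C)   — eliminate ->
= ~~(~~A | B) | ((B -> ~C) -> C)   — eliminate ->
= ~~(~~A | B) | ~(B -> ~C) | C   — eliminate ->
= ~~(~~A | B) | ~(~B | ~C) | C   — eliminate ->
= ~~A | B | ~(~B | ~C) | C   — double negation
= A | B | ~(~B | ~C) | C   — double negation
= A | B | (~~B & ~~C) | C   — De Morgan
= A | B | (B & ~~C) | C   — double negation
= A | B | (B & C) | C   — double negation
= (A | B | B | C) & (A | B | C | C)   — distribute | over &
= A | B | C   — simplify

A | B | C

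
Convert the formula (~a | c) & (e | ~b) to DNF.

(~a & e) | (~a & ~b) | (c & e) | (c & ~b)

(~a | c) & (e | ~b)
⇔ (~a & e) | (~a & ~b) | (c & e) | (c & ~b)   [distribute & over |]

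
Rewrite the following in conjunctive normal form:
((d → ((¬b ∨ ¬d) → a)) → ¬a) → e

a ∨ e

((d → ((¬b ∨ ¬d) → a)) → ¬a) → e
≡ ¬((d → ((¬b ∨ ¬d) → a)) → ¬a) ∨ e   [eliminate →]
≡ ¬(¬(d → ((¬b ∨ ¬d) → a)) ∨ ¬a) ∨ e   [eliminate →]
≡ ¬(¬(¬d ∨ ((¬b ∨ ¬d) → a)) ∨ ¬a) ∨ e   [eliminate →]
≡ ¬(¬(¬d ∨ ¬(¬b ∨ ¬d) ∨ a) ∨ ¬a) ∨ e   [eliminate →]
≡ (¬¬(¬d ∨ ¬(¬b ∨ ¬d) ∨ a) ∧ ¬¬a) ∨ e   [De Morgan]
≡ ((¬d ∨ ¬(¬b ∨ ¬d) ∨ a) ∧ ¬¬a) ∨ e   [double negation]
≡ ((¬d ∨ (¬¬b ∧ ¬¬d) ∨ a) ∧ ¬¬a) ∨ e   [De Morgan]
≡ ((¬d ∨ (b ∧ ¬¬d) ∨ a) ∧ ¬¬a) ∨ e   [double negation]
≡ ((¬d ∨ (b ∧ d) ∨ a) ∧ ¬¬a) ∨ e   [double negation]
≡ ((¬d ∨ (b ∧ d) ∨ a) ∧ a) ∨ e   [double negation]
≡ (¬d ∨ b ∨ a ∨ e) ∧ (¬d ∨ d ∨ a ∨ e) ∧ (a ∨ e)   [distribute ∨ over ∧]
≡ a ∨ e   [simplify]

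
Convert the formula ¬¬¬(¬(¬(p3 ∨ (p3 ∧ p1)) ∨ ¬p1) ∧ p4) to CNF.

¬p3 ∨ ¬p1 ∨ ¬p4

¬¬¬(¬(¬(p3 ∨ (p3 ∧ p1)) ∨ ¬p1) ∧ p4)
= ¬(¬(¬(p3 ∨ (p3 ∧ p1)) ∨ ¬p1) ∧ p4)   [double negation]
= ¬¬(¬(p3 ∨ (p3 ∧ p1)) ∨ ¬p1) ∨ ¬p4   [De Morgan]
= ¬(p3 ∨ (p3 ∧ p1)) ∨ ¬p1 ∨ ¬p4   [double negation]
= (¬p3 ∧ ¬(p3 ∧ p1)) ∨ ¬p1 ∨ ¬p4   [De Morgan]
= (¬p3 ∧ (¬p3 ∨ ¬p1)) ∨ ¬p1 ∨ ¬p4   [De Morgan]
= (¬p3 ∨ ¬p1 ∨ ¬p4) ∧ (¬p3 ∨ ¬p1 ∨ ¬p1 ∨ ¬p4)   [distribute ∨ over ∧]
= ¬p3 ∨ ¬p1 ∨ ¬p4   [simplify]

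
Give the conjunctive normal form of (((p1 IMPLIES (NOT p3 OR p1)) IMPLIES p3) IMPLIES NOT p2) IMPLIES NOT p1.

(p3 OR NOT p1) AND (p2 OR NOT p1)

(((p1 IMPLIES (NOT p3 OR p1)) IMPLIES p3) IMPLIES NOT p2) IMPLIES NOT p1
≡ NOT (((p1 IMPLIES (NOT p3 OR p1)) IMPLIES p3) IMPLIES NOT p2) OR NOT p1   [eliminate IMPLIES]
≡ NOT (NOT ((p1 IMPLIES (NOT p3 OR p1)) IMPLIES p3) OR NOT p2) OR NOT p1   [eliminate IMPLIES]
≡ NOT (NOT (NOT (p1 IMPLIES (NOT p3 OR p1)) OR p3) OR NOT p2) OR NOT p1   [eliminate IMPLIES]
≡ NOT (NOT (NOT (NOT p1 OR NOT p3 OR p1) OR p3) OR NOT p2) OR NOT p1   [eliminate IMPLIES]
≡ (NOT NOT (NOT (NOT p1 OR NOT p3 OR p1) OR p3) AND NOT NOT p2) OR NOT p1   [De Morgan]
≡ ((NOT (NOT p1 OR NOT p3 OR p1) OR p3) AND NOT NOT p2) OR NOT p1   [double negation]
≡ (((NOT NOT p1 AND NOT NOT p3 AND NOT p1) OR p3) AND NOT NOT p2) OR NOT p1   [De Morgan]
≡ (((p1 AND NOT NOT p3 AND NOT p1) OR p3) AND NOT NOT p2) OR NOT p1   [double negation]
≡ (((p1 AND p3 AND NOT p1) OR p3) AND NOT NOT p2) OR NOT p1   [double negation]
≡ (((p1 AND p3 AND NOT p1) OR p3) AND p2) OR NOT p1   [double negation]
≡ (p1 OR p3 OR NOT p1) AND (p3 OR p3 OR NOT p1) AND (NOT p1 OR p3 OR NOT p1) AND (p2 OR NOT p1)   [distribute OR over AND]
≡ (p3 OR NOT p1) AND (p2 OR NOT p1)   [simplify]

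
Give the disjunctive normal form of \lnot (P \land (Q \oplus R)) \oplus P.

\lnot (P \land (Q \oplus R)) \oplus P
≡ (\lnot (P \land (Q \oplus R)) \land \lnot P) \lor (\lnot \lnot (P \land (Q \oplus R)) \land P)
≡ (\lnot (P \land ((Q \land \lnot R) \lor (\lnot Q \land R))) \land \lnot P) \lor (\lnot \lnot (P \land (Q \oplus R)) \land P)
≡ (\lnot (P \land ((Q \land \lnot R) \lor (\lnot Q \land R))) \land \lnot P) \lor (\lnot \lnot (P \land ((Q \land \lnot R) \lor (\lnot Q \land R))) \land P)
≡ ((\lnot P \lor \lnot ((Q \land \lnot R) \lor (\lnot Q \land R))) \land \lnot P) \lor (\lnot \lnot (P \land ((Q \land \lnot R) \lor (\lnot Q \land R))) \land P)
≡ ((\lnot P \lor (\lnot (Q \land \lnot R) \land \lnot (\lnot Q \land R))) \land \lnot P) \lor (\lnot \lnot (P \land ((Q \land \lnot R) \lor (\lnot Q \land R))) \land P)
≡ ((\lnot P \lor ((\lnot Q \lor \lnot \lnot R) \land \lnot (\lnot Q \land R))) \land \lnot P) \lor (\lnot \lnot (P \land ((Q \land \lnot R) \lor (\lnot Q \land R))) \land P)
≡ ((\lnot P \lor ((\lnot Q \lor R) \land \lnot (\lnot Q \land R))) \land \lnot P) \lor (\lnot \lnot (P \land ((Q \land \lnot R) \lor (\lnot Q \land R))) \land P)
≡ ((\lnot P \lor ((\lnot Q \lor R) \land (\lnot \lnot Q \lor \lnot R))) \land \lnot P) \lor (\lnot \lnot (P \land ((Q \land \lnot R) \lor (\lnot Q \land R))) \land P)
≡ ((\lnot P \lor ((\lnot Q \lor R) \land (Q \lor \lnot R))) \land \lnot P) \lor (\lnot \lnot (P \land ((Q \land \lnot R) \lor (\lnot Q \land R))) \land P)
≡ ((\lnot P \lor ((\lnot Q \lor R) \land (Q \lor \lnot R))) \land \lnot P) \lor (P \land ((Q \land \lnot R) \lor (\lnot Q \land R)) \land P)
≡ (\lnot P \land \lnot P) \lor (\lnot Q \land Q \land \lnot P) \lor (\lnot Q \land \lnot R \land \lnot P) \lor (R \land Q \land \lnot P) \lor (R \land \lnot R \land \lnot P) \lor (P \land Q \land \lnot R \land P) \lor (P \land \lnot Q \land R \land P)
≡ \lnot P \lor (P \land Q \land \lnot R) \lor (P \land \lnot Q \land R)

\lnot P \lor (P \land Q \land \lnot R) \lor (P \land \lnot Q \land R)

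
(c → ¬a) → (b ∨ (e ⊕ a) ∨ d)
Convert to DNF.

(c → ¬a) → (b ∨ (e ⊕ a) ∨ d)
≡ ¬(c → ¬a) ∨ b ∨ (e ⊕ a) ∨ d   — eliminate →
≡ ¬(¬c ∨ ¬a) ∨ b ∨ (e ⊕ a) ∨ d   — eliminate →
≡ ¬(¬c ∨ ¬a) ∨ b ∨ (e ∧ ¬a) ∨ (¬e ∧ a) ∨ d   — expand ⊕
≡ (¬¬c ∧ ¬¬a) ∨ b ∨ (e ∧ ¬a) ∨ (¬e ∧ a) ∨ d   — De Morgan
≡ (c ∧ ¬¬a) ∨ b ∨ (e ∧ ¬a) ∨ (¬e ∧ a) ∨ d   — double negation
≡ (c ∧ a) ∨ b ∨ (e ∧ ¬a) ∨ (¬e ∧ a) ∨ d   — double negation

(c ∧ a) ∨ b ∨ (e ∧ ¬a) ∨ (¬e ∧ a) ∨ d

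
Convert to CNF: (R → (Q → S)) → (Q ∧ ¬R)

Q ∧ (¬S ∨ ¬R)

(R → (Q → S)) → (Q ∧ ¬R)
⇔ ¬(R → (Q → S)) ∨ (Q ∧ ¬R)   [eliminate →]
⇔ ¬(¬R ∨ (Q → S)) ∨ (Q ∧ ¬R)   [eliminate →]
⇔ ¬(¬R ∨ ¬Q ∨ S) ∨ (Q ∧ ¬R)   [eliminate →]
⇔ (¬¬R ∧ ¬¬Q ∧ ¬S) ∨ (Q ∧ ¬R)   [De Morgan]
⇔ (R ∧ ¬¬Q ∧ ¬S) ∨ (Q ∧ ¬R)   [double negation]
⇔ (R ∧ Q ∧ ¬S) ∨ (Q ∧ ¬R)   [double negation]
⇔ (R ∨ Q) ∧ (R ∨ ¬R) ∧ (Q ∨ Q) ∧ (Q ∨ ¬R) ∧ (¬S ∨ Q) ∧ (¬S ∨ ¬R)   [distribute ∨ over ∧]
⇔ Q ∧ (¬S ∨ ¬R)   [simplify]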